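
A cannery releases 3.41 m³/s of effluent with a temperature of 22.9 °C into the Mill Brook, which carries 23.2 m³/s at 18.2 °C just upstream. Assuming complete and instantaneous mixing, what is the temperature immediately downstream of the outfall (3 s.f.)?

Flow-weighted mixing: C = (Q_r C_r + Q_w C_w)/(Q_r + Q_w)
= (23.2×18.2 + 3.41×22.9)/(23.2 + 3.41) = 500.3/26.61 = 18.80 °C.

18.8 °C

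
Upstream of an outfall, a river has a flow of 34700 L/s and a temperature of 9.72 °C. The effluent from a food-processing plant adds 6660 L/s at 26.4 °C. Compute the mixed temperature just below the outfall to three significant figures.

12.4 °C

Flow-weighted mixing: C = (Q_r C_r + Q_w C_w)/(Q_r + Q_w)
= (34700×9.72 + 6660×26.4)/(34700 + 6660) = 513100/41360 = 12.41 °C.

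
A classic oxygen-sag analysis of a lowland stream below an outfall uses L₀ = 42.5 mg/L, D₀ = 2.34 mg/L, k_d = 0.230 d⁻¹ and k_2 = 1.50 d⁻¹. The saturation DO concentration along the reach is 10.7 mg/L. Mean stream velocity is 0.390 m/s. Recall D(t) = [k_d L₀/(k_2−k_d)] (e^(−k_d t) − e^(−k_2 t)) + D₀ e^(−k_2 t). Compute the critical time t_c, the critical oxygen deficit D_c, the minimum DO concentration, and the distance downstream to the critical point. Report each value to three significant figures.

With k_2/k_d = 6.522 and 1 − D₀(k_2−k_d)/(k_d L₀) = 0.6960,
t_c = ln(6.522 × 0.6960) / (1.50 − 0.230) = ln(4.539) / 1.270 = 1.513/1.270 = 1.191 d.
L(t_c) = L₀ e^(−k_d t_c) = 42.5 × 0.7604 = 32.32 mg/L, and at the critical point k_2 D_c = k_d L, so D_c = (0.230/1.50) × 32.32 = 4.955 mg/L.
Minimum DO = C_s − D_c = 10.7 − 4.955 = 5.745 mg/L.
x_c = v t_c = 0.390 m/s × 1.191 d × 86400 s/d = 40140 m ≈ 40.1 km.

t_c ≈ 1.19 d; D_c ≈ 4.96 mg/L; min DO ≈ 5.74 mg/L; x_c ≈ 40.1 km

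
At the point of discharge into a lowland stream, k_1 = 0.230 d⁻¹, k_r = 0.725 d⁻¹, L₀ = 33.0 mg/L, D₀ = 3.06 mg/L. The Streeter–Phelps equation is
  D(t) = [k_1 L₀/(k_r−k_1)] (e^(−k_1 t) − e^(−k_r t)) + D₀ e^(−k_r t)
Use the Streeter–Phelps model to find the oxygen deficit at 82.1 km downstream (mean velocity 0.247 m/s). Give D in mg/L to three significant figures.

D ≈ 5.57 mg/L

Travel time t = x/v = 82.1 km / (0.247 m/s) = 82100 m / 0.247 m/s = 332400 s = 3.847 d.
k_1 L₀/(k_r−k_1) = 0.230×33.0/(0.725−0.230) = 7.590/0.4950 = 15.33 mg/L.
e^(−k_1 t) = e^(−0.230×3.847) = 0.4128; e^(−k_r t) = e^(−0.725×3.847) = 0.06147.
D = 15.33 × (0.4128 − 0.06147) + 3.06 × 0.06147 = 5.387 + 0.1881 = 5.575 mg/L.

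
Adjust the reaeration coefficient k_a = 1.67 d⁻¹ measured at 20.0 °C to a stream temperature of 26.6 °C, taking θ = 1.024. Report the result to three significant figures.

k_a ≈ 1.95 d⁻¹

k_a(T₂) = k_a(T₁) · θ^(T₂−T₁) = 1.67 × 1.024^(26.6−20.0)
= 1.67 × 1.024^6.60 = 1.67 × 1.169 = 1.953 d⁻¹.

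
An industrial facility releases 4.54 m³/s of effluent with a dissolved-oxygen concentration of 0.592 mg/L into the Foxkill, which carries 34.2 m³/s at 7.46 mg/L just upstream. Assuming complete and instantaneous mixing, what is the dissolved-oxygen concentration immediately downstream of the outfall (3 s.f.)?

Flow-weighted mixing: C = (Q_r C_r + Q_w C_w)/(Q_r + Q_w)
= (34.2×7.46 + 4.54×0.592)/(34.2 + 4.54) = 257.8/38.74 = 6.655 mg/L.

6.66 mg/L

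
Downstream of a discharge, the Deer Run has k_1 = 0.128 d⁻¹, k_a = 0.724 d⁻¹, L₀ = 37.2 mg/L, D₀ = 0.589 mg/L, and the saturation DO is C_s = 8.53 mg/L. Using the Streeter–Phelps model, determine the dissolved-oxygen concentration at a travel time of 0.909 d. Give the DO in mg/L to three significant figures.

k_1 L₀/(k_a−k_1) = 0.128×37.2/(0.724−0.128) = 4.762/0.5960 = 7.989 mg/L.
e^(−k_1 t) = e^(−0.128×0.9090) = 0.8902; e^(−k_a t) = e^(−0.724×0.9090) = 0.5178.
D = 7.989 × (0.8902 − 0.5178) + 0.589 × 0.5178 = 2.975 + 0.3050 = 3.280 mg/L.
DO = C_s − D = 8.53 − 3.280 = 5.250 mg/L.

DO ≈ 5.25 mg/L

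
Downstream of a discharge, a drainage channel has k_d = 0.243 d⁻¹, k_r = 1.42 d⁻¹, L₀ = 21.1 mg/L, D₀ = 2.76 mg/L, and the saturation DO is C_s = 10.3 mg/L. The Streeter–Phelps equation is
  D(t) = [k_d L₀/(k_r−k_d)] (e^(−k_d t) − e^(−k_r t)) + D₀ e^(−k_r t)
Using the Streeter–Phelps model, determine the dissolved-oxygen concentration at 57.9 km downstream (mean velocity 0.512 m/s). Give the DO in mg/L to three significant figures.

Travel time t = x/v = 57.9 km / (0.512 m/s) = 57900 m / 0.512 m/s = 113100 s = 1.309 d.
k_d L₀/(k_r−k_d) = 0.243×21.1/(1.42−0.243) = 5.127/1.177 = 4.356 mg/L.
e^(−k_d t) = e^(−0.243×1.309) = 0.7276; e^(−k_r t) = e^(−1.42×1.309) = 0.1559.
D = 4.356 × (0.7276 − 0.1559) + 2.76 × 0.1559 = 2.490 + 0.4303 = 2.921 mg/L.
DO = C_s − D = 10.3 − 2.921 = 7.379 mg/L.

DO ≈ 7.38 mg/L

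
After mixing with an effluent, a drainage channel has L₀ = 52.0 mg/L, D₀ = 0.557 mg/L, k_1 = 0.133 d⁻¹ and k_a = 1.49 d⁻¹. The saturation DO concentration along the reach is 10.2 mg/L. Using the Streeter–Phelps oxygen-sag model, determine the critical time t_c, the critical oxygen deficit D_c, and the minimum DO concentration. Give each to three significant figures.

t_c ≈ 1.70 d; D_c ≈ 3.70 mg/L; min DO ≈ 6.50 mg/L

At the critical point dD/dt = 0, so k_1 L₀ e^(−k_1 t) = k_a D. Substituting D(t) from the Streeter–Phelps equation and solving for t gives
t_c = ln[(k_a/k_1)(1 − D₀(k_a−k_1)/(k_1 L₀))] / (k_a−k_1).
Here k_a−k_1 = 1.357 d⁻¹ and 1 − D₀(k_a−k_1)/(k_1 L₀) = 1 − 0.557×1.357/(0.133×52.0) = 0.8907, so
t_c = ln(11.20 × 0.8907) / 1.357 = 2.300 / 1.357 = 1.695 d.
D_c = (k_1/k_a) L₀ e^(−k_1 t_c) = (0.133/1.49) × 52.0 × e^(−0.133×1.695) = 0.08926 × 52.0 × 0.7981 = 3.705 mg/L.
Minimum DO = C_s − D_c = 10.2 − 3.705 = 6.495 mg/L.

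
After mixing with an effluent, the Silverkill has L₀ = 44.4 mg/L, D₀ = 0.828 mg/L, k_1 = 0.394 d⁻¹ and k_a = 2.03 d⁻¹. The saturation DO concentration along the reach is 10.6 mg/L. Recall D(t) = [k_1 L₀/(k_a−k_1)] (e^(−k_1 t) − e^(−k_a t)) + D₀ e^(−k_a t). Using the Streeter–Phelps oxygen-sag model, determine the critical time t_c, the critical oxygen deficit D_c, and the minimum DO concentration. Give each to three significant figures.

t_c = [1/(k_a−k_1)] ln[(k_a/k_1)(1 − D₀(k_a−k_1)/(k_1 L₀))]
= [1/(2.03−0.394)] ln[(2.03/0.394)(1 − 0.828×1.636/(0.394×44.4))]
= (1/1.636) ln[5.152 × 0.9226] = 0.6112 × ln(4.753) = 0.6112 × 1.559 = 0.9528 d.
L(t_c) = L₀ e^(−k_1 t_c) = 44.4 × 0.6870 = 30.50 mg/L, and at the critical point k_a D_c = k_1 L, so D_c = (0.394/2.03) × 30.50 = 5.920 mg/L.
Minimum DO = C_s − D_c = 10.6 − 5.920 = 4.680 mg/L.

t_c ≈ 0.953 d; D_c ≈ 5.92 mg/L; min DO ≈ 4.68 mg/L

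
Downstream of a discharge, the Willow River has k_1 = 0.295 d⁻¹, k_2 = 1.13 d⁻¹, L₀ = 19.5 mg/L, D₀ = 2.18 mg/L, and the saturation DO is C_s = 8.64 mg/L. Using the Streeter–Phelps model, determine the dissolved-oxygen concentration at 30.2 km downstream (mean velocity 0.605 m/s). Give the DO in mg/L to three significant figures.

DO ≈ 5.28 mg/L

Travel time t = x/v = 30.2 km / (0.605 m/s) = 30200 m / 0.605 m/s = 49920 s = 0.5777 d.
k_1 L₀/(k_2−k_1) = 0.295×19.5/(1.13−0.295) = 5.752/0.8350 = 6.889 mg/L.
e^(−k_1 t) = e^(−0.295×0.5777) = 0.8433; e^(−k_2 t) = e^(−1.13×0.5777) = 0.5206.
D = 6.889 × (0.8433 − 0.5206) + 2.18 × 0.5206 = 2.223 + 1.135 = 3.358 mg/L.
DO = C_s − D = 8.64 − 3.358 = 5.282 mg/L.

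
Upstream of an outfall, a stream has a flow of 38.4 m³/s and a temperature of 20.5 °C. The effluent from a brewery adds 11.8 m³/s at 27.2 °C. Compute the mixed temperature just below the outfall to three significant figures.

22.1 °C

Flow-weighted mixing: C = (Q_r C_r + Q_w C_w)/(Q_r + Q_w)
= (38.4×20.5 + 11.8×27.2)/(38.4 + 11.8) = 1108/50.20 = 22.07 °C.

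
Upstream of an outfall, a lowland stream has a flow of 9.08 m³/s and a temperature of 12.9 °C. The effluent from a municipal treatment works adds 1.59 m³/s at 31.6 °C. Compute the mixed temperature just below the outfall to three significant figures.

Flow-weighted mixing: C = (Q_r C_r + Q_w C_w)/(Q_r + Q_w)
= (9.08×12.9 + 1.59×31.6)/(9.08 + 1.59) = 167.4/10.67 = 15.69 °C.

15.7 °C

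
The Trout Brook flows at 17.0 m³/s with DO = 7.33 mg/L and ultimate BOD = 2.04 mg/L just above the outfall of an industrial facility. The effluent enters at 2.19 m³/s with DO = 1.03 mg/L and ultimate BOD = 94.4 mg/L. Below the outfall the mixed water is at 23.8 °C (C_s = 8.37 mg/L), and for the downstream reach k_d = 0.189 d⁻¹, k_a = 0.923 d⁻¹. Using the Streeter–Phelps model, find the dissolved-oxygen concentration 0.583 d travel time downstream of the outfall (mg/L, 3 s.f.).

DO ≈ 6.33 mg/L

Mixed DO = (17.0×7.33 + 2.19×1.03)/(17.0+2.19) = 126.9/19.19 = 6.611 mg/L.
Mixed L₀ = (17.0×2.04 + 2.19×94.4)/(19.19) = 241.4/19.19 = 12.58 mg/L.
Initial deficit D₀ = C_s − DO₀ = 8.37 − 6.611 = 1.759 mg/L.
D(0.583) = [0.189×12.58/(0.923−0.189)](e^(−0.189×0.583) − e^(−0.923×0.583)) + 1.759 e^(−0.923×0.583)
= 3.239 × (0.8957 − 0.5839) + 1.759 × 0.5839 = 2.037 mg/L.
DO = 8.37 − 2.037 = 6.333 mg/L.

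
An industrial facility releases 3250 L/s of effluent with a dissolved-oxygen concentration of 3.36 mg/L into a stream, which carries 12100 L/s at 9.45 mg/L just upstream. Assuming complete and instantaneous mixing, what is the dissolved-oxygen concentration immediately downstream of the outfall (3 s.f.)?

8.16 mg/L

Flow-weighted mixing: C = (Q_r C_r + Q_w C_w)/(Q_r + Q_w)
= (12100×9.45 + 3250×3.36)/(12100 + 3250) = 125300/15350 = 8.161 mg/L.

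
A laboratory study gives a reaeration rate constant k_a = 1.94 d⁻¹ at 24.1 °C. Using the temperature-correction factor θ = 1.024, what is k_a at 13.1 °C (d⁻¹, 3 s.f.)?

k_a ≈ 1.49 d⁻¹

k_a(T₂) = k_a(T₁) · θ^(T₂−T₁) = 1.94 × 1.024^(13.1−24.1)
= 1.94 × 1.024^-11.0 = 1.94 × 0.7704 = 1.495 d⁻¹.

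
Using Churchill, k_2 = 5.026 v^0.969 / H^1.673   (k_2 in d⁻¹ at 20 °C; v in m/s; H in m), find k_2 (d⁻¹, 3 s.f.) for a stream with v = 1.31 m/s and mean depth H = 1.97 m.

k_2 ≈ 2.10 d⁻¹

k_2 = 5.026 × 1.31^0.969 / 1.97^1.673 = 5.026 × 1.299 / 3.109 = 2.100 d⁻¹.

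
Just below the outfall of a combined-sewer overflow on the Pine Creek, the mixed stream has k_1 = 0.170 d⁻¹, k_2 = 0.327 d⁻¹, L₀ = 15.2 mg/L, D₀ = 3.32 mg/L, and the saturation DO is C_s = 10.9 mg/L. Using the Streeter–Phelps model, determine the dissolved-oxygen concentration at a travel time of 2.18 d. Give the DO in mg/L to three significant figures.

DO ≈ 5.98 mg/L

k_1 L₀/(k_2−k_1) = 0.170×15.2/(0.327−0.170) = 2.584/0.1570 = 16.46 mg/L.
e^(−k_1 t) = e^(−0.170×2.180) = 0.6903; e^(−k_2 t) = e^(−0.327×2.180) = 0.4902.
D = 16.46 × (0.6903 − 0.4902) + 3.32 × 0.4902 = 3.293 + 1.628 = 4.921 mg/L.
DO = C_s − D = 10.9 − 4.921 = 5.979 mg/L.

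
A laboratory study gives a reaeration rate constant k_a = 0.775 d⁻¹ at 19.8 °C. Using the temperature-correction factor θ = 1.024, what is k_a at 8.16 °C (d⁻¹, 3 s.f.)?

k_a ≈ 0.588 d⁻¹

k_a(T₂) = k_a(T₁) · θ^(T₂−T₁) = 0.775 × 1.024^(8.16−19.8)
= 0.775 × 1.024^-11.6 = 0.775 × 0.7588 = 0.5880 d⁻¹.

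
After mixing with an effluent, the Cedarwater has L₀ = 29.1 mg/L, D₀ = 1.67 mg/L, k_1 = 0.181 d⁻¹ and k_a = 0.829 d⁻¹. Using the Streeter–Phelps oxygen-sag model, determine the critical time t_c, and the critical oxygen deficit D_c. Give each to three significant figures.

t_c ≈ 1.99 d; D_c ≈ 4.43 mg/L

With k_a/k_1 = 4.580 and 1 − D₀(k_a−k_1)/(k_1 L₀) = 0.7945,
t_c = ln(4.580 × 0.7945) / (0.829 − 0.181) = ln(3.639) / 0.6480 = 1.292/0.6480 = 1.993 d.
L(t_c) = L₀ e^(−k_1 t_c) = 29.1 × 0.6971 = 20.29 mg/L, and at the critical point k_a D_c = k_1 L, so D_c = (0.181/0.829) × 20.29 = 4.429 mg/L.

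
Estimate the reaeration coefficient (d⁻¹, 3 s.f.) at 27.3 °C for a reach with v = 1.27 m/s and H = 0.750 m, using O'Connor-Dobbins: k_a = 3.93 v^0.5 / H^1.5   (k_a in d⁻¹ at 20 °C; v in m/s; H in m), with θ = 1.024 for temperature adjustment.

k_a(20) = 3.93 × 1.27^0.5 / 0.750^1.5 = 3.93 × 1.127 / 0.6495 = 6.819 d⁻¹.
k_a(27.3) = 6.819 × 1.024^(27.3−20) = 6.819 × 1.189 = 8.108 d⁻¹.

k_a ≈ 8.11 d⁻¹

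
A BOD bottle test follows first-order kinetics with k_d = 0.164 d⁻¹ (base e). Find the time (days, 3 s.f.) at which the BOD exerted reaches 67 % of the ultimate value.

y/L₀ = 1 − e^(−k_d t) = 0.67 ⇒ e^(−k_d t) = 0.330
t = −ln(0.330) / 0.164 = 1.109 / 0.164 = 6.760 d.

t ≈ 6.76 d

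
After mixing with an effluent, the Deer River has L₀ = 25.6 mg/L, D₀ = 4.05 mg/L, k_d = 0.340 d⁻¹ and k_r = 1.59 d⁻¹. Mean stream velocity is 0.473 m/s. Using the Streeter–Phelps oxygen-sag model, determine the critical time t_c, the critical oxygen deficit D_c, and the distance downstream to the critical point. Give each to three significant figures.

At the critical point dD/dt = 0, so k_d L₀ e^(−k_d t) = k_r D. Substituting D(t) from the Streeter–Phelps equation and solving for t gives
t_c = ln[(k_r/k_d)(1 − D₀(k_r−k_d)/(k_d L₀))] / (k_r−k_d).
Here k_r−k_d = 1.250 d⁻¹ and 1 − D₀(k_r−k_d)/(k_d L₀) = 1 − 4.05×1.250/(0.340×25.6) = 0.4184, so
t_c = ln(4.676 × 0.4184) / 1.250 = 0.6712 / 1.250 = 0.5369 d.
D_c = (k_d/k_r) L₀ e^(−k_d t_c) = (0.340/1.59) × 25.6 × e^(−0.340×0.5369) = 0.2138 × 25.6 × 0.8331 = 4.561 mg/L.
x_c = v t_c = 0.473 m/s × 0.5369 d × 86400 s/d = 21940 m ≈ 21.9 km.

t_c ≈ 0.537 d; D_c ≈ 4.56 mg/L; x_c ≈ 21.9 km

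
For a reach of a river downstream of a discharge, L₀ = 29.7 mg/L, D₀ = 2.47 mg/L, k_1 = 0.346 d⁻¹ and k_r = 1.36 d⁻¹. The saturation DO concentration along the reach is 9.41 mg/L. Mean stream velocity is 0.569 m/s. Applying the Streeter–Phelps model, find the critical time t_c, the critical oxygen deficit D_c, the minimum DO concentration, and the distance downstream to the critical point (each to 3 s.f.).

t_c = [1/(k_r−k_1)] ln[(k_r/k_1)(1 − D₀(k_r−k_1)/(k_1 L₀))]
= [1/(1.36−0.346)] ln[(1.36/0.346)(1 − 2.47×1.014/(0.346×29.7))]
= (1/1.014) ln[3.931 × 0.7563] = 0.9862 × ln(2.973) = 0.9862 × 1.089 = 1.074 d.
D_c = (k_1/k_r) L₀ e^(−k_1 t_c) = (0.346/1.36) × 29.7 × e^(−0.346×1.074) = 0.2544 × 29.7 × 0.6895 = 5.210 mg/L.
Minimum DO = C_s − D_c = 9.41 − 5.210 = 4.200 mg/L.
x_c = v t_c = 0.569 m/s × 1.074 d × 86400 s/d = 52820 m ≈ 52.8 km.

t_c ≈ 1.07 d; D_c ≈ 5.21 mg/L; min DO ≈ 4.20 mg/L; x_c ≈ 52.8 km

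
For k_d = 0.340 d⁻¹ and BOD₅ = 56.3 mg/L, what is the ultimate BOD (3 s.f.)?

BOD₅ = L₀(1 − e^(−5k_d)) ⇒ L₀ = BOD₅ / (1 − e^(−5×0.340))
= 56.3 / (1 − 0.1827) = 56.3 / 0.8173 = 68.88 mg/L.

L₀ ≈ 68.9 mg/L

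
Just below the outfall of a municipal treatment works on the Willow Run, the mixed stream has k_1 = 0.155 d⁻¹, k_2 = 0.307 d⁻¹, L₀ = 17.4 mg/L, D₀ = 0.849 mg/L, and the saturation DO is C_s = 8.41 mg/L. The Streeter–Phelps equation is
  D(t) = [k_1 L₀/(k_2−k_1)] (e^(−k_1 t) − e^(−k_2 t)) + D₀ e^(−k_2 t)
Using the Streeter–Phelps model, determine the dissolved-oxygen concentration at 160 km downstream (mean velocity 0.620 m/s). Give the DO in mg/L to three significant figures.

DO ≈ 4.00 mg/L

Travel time t = x/v = 160 km / (0.620 m/s) = 160000 m / 0.620 m/s = 258100 s = 2.987 d.
k_1 L₀/(k_2−k_1) = 0.155×17.4/(0.307−0.155) = 2.697/0.1520 = 17.74 mg/L.
e^(−k_1 t) = e^(−0.155×2.987) = 0.6294; e^(−k_2 t) = e^(−0.307×2.987) = 0.3997.
D = 17.74 × (0.6294 − 0.3997) + 0.849 × 0.3997 = 4.075 + 0.3394 = 4.415 mg/L.
DO = C_s − D = 8.41 − 4.415 = 3.995 mg/L.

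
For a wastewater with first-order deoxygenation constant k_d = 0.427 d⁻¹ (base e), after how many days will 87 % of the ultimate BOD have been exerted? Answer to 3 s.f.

y/L₀ = 1 − e^(−k_d t) = 0.87 ⇒ e^(−k_d t) = 0.130
t = −ln(0.130) / 0.427 = 2.040 / 0.427 = 4.778 d.

t ≈ 4.78 d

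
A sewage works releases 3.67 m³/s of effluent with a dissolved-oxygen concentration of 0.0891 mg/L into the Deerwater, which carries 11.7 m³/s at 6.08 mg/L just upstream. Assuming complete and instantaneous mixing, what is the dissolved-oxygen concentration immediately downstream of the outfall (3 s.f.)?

Flow-weighted mixing: C = (Q_r C_r + Q_w C_w)/(Q_r + Q_w)
= (11.7×6.08 + 3.67×0.0891)/(11.7 + 3.67) = 71.46/15.37 = 4.650 mg/L.

4.65 mg/L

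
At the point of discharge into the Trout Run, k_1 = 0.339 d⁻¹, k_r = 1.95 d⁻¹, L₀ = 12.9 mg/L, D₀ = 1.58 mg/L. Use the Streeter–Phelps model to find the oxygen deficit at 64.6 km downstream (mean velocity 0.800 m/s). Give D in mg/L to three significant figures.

Travel time t = x/v = 64.6 km / (0.800 m/s) = 64600 m / 0.800 m/s = 80750 s = 0.9346 d.
k_1 L₀/(k_r−k_1) = 0.339×12.9/(1.95−0.339) = 4.373/1.611 = 2.715 mg/L.
e^(−k_1 t) = e^(−0.339×0.9346) = 0.7285; e^(−k_r t) = e^(−1.95×0.9346) = 0.1616.
D = 2.715 × (0.7285 − 0.1616) + 1.58 × 0.1616 = 1.539 + 0.2554 = 1.794 mg/L.

D ≈ 1.79 mg/L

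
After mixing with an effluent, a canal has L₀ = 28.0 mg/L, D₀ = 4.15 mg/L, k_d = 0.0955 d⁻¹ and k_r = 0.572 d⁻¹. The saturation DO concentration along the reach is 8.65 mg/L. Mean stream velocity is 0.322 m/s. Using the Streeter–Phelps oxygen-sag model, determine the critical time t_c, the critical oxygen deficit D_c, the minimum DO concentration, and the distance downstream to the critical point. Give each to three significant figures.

t_c ≈ 0.933 d; D_c ≈ 4.28 mg/L; min DO ≈ 4.37 mg/L; x_c ≈ 26.0 km

With k_r/k_d = 5.990 and 1 − D₀(k_r−k_d)/(k_d L₀) = 0.2605,
t_c = ln(5.990 × 0.2605) / (0.572 − 0.0955) = ln(1.560) / 0.4765 = 0.4448/0.4765 = 0.9334 d.
D_c = (k_d/k_r) L₀ e^(−k_d t_c) = (0.0955/0.572) × 28.0 × e^(−0.0955×0.9334) = 0.1670 × 28.0 × 0.9147 = 4.276 mg/L.
Minimum DO = C_s − D_c = 8.65 − 4.276 = 4.374 mg/L.
x_c = v t_c = 0.322 m/s × 0.9334 d × 86400 s/d = 25970 m ≈ 26.0 km.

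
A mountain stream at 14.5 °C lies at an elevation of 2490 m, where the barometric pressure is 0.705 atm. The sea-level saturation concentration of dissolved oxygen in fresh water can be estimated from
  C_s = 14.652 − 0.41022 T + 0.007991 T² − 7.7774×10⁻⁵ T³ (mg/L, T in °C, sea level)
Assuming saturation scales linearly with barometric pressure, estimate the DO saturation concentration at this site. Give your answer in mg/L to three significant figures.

At sea level: C_s = 14.652 − 0.41022×14.5 + 0.007991×14.5² − 7.7774×10⁻⁵×14.5³ = 10.15 mg/L.
Pressure correction: C_s' = 10.15 × 0.705 = 7.154 mg/L.

C_s ≈ 7.15 mg/L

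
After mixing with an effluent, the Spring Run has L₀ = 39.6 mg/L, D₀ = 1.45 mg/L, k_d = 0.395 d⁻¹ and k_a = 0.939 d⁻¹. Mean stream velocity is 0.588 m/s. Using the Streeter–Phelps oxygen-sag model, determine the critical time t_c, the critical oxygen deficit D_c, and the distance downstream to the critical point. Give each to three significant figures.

t_c = [1/(k_a−k_d)] ln[(k_a/k_d)(1 − D₀(k_a−k_d)/(k_d L₀))]
= [1/(0.939−0.395)] ln[(0.939/0.395)(1 − 1.45×0.5440/(0.395×39.6))]
= (1/0.5440) ln[2.377 × 0.9496] = 1.838 × ln(2.257) = 1.838 × 0.8142 = 1.497 d.
L(t_c) = L₀ e^(−k_d t_c) = 39.6 × 0.5537 = 21.93 mg/L, and at the critical point k_a D_c = k_d L, so D_c = (0.395/0.939) × 21.93 = 9.223 mg/L.
x_c = v t_c = 0.588 m/s × 1.497 d × 86400 s/d = 76040 m ≈ 76.0 km.

t_c ≈ 1.50 d; D_c ≈ 9.22 mg/L; x_c ≈ 76.0 km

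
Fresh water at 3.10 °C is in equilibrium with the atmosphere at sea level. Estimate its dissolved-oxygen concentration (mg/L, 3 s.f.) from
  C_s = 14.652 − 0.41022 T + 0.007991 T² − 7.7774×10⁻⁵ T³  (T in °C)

C_s ≈ 13.5 mg/L

C_s = 14.652 − 0.41022×3.10 + 0.007991×3.10² − 7.7774×10⁻⁵×3.10³ = 13.45 mg/L.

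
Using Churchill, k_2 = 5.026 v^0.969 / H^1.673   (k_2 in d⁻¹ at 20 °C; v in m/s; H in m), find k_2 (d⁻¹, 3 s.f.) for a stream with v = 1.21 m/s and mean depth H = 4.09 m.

k_2 = 5.026 × 1.21^0.969 / 4.09^1.673 = 5.026 × 1.203 / 10.55 = 0.5728 d⁻¹.

k_2 ≈ 0.573 d⁻¹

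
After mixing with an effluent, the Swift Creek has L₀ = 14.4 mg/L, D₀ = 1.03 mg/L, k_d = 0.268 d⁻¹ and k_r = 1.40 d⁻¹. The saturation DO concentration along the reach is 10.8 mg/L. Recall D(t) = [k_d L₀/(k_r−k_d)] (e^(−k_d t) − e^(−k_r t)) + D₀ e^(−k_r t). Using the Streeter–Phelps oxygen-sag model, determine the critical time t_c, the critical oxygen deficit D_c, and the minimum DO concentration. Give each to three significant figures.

t_c ≈ 1.14 d; D_c ≈ 2.03 mg/L; min DO ≈ 8.77 mg/L

With k_r/k_d = 5.224 and 1 − D₀(k_r−k_d)/(k_d L₀) = 0.6979,
t_c = ln(5.224 × 0.6979) / (1.40 − 0.268) = ln(3.646) / 1.132 = 1.294/1.132 = 1.143 d.
L(t_c) = L₀ e^(−k_d t_c) = 14.4 × 0.7362 = 10.60 mg/L, and at the critical point k_r D_c = k_d L, so D_c = (0.268/1.40) × 10.60 = 2.029 mg/L.
Minimum DO = C_s − D_c = 10.8 − 2.029 = 8.771 mg/L.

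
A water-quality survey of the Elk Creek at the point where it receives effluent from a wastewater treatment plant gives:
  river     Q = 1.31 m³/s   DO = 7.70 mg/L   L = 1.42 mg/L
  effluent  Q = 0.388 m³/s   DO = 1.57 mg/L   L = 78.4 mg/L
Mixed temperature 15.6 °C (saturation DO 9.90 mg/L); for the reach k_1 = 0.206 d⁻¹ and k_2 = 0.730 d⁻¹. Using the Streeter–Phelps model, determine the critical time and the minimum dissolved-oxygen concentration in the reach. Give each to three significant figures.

Mixed DO = (1.31×7.70 + 0.388×1.57)/(1.31+0.388) = 10.70/1.698 = 6.299 mg/L.
Mixed L₀ = (1.31×1.42 + 0.388×78.4)/(1.698) = 32.28/1.698 = 19.01 mg/L.
Initial deficit D₀ = C_s − DO₀ = 9.90 − 6.299 = 3.601 mg/L.
t_c = (1/0.5240) ln[(0.730/0.206)(1 − 3.601×0.5240/(0.206×19.01))] = 1.908 × ln(1.836) = 1.160 d.
D_c = (0.206/0.730) × 19.01 × e^(−0.206×1.160) = 0.2822 × 19.01 × 0.7875 = 4.224 mg/L.
Minimum DO = 9.90 − 4.224 = 5.676 mg/L.

t_c ≈ 1.16 d; minimum DO ≈ 5.68 mg/L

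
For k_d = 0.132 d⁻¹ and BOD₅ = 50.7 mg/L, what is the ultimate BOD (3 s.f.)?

BOD₅ = L₀(1 − e^(−5k_d)) ⇒ L₀ = BOD₅ / (1 − e^(−5×0.132))
= 50.7 / (1 − 0.5169) = 50.7 / 0.4831 = 104.9 mg/L.

L₀ ≈ 105 mg/L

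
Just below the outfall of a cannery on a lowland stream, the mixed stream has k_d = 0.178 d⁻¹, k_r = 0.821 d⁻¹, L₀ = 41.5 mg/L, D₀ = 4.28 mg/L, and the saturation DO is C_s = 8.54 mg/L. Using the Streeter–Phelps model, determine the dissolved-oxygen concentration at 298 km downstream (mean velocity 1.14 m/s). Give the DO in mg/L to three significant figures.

DO ≈ 2.44 mg/L

Travel time t = x/v = 298 km / (1.14 m/s) = 298000 m / 1.14 m/s = 261400 s = 3.026 d.
k_d L₀/(k_r−k_d) = 0.178×41.5/(0.821−0.178) = 7.387/0.6430 = 11.49 mg/L.
e^(−k_d t) = e^(−0.178×3.026) = 0.5836; e^(−k_r t) = e^(−0.821×3.026) = 0.08341.
D = 11.49 × (0.5836 − 0.08341) + 4.28 × 0.08341 = 5.746 + 0.3570 = 6.103 mg/L.
DO = C_s − D = 8.54 − 6.103 = 2.437 mg/L.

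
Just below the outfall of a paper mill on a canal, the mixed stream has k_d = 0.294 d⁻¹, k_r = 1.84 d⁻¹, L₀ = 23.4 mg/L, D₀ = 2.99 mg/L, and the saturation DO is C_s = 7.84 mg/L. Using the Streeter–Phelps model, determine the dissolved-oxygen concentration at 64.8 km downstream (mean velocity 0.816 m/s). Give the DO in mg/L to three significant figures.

DO ≈ 4.71 mg/L

Travel time t = x/v = 64.8 km / (0.816 m/s) = 64800 m / 0.816 m/s = 79410 s = 0.9191 d.
k_d L₀/(k_r−k_d) = 0.294×23.4/(1.84−0.294) = 6.880/1.546 = 4.450 mg/L.
e^(−k_d t) = e^(−0.294×0.9191) = 0.7632; e^(−k_r t) = e^(−1.84×0.9191) = 0.1843.
D = 4.450 × (0.7632 − 0.1843) + 2.99 × 0.1843 = 2.576 + 0.5511 = 3.127 mg/L.
DO = C_s − D = 7.84 − 3.127 = 4.713 mg/L.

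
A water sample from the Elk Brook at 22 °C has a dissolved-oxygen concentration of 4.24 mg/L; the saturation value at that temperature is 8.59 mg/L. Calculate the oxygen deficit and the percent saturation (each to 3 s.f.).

D ≈ 4.35 mg/L; 49.4 % saturation

D = C_s − C = 8.59 − 4.24 = 4.35 mg/L.
% saturation = 4.24/8.59 × 100 = 49.4 %.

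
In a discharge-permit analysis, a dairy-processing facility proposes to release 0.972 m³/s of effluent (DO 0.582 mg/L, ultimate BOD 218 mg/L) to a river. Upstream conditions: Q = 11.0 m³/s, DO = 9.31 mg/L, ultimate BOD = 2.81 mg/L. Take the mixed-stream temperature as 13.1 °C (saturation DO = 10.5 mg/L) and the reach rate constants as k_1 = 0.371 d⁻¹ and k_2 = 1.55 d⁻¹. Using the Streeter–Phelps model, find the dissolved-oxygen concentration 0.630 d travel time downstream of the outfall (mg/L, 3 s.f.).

DO ≈ 7.14 mg/L

Mixed DO = (11.0×9.31 + 0.972×0.582)/(11.0+0.972) = 103.0/11.97 = 8.601 mg/L.
Mixed L₀ = (11.0×2.81 + 0.972×218)/(11.97) = 242.8/11.97 = 20.28 mg/L.
Initial deficit D₀ = C_s − DO₀ = 10.5 − 8.601 = 1.899 mg/L.
D(0.630) = [0.371×20.28/(1.55−0.371)](e^(−0.371×0.630) − e^(−1.55×0.630)) + 1.899 e^(−1.55×0.630)
= 6.382 × (0.7916 − 0.3766) + 1.899 × 0.3766 = 3.363 mg/L.
DO = 10.5 − 3.363 = 7.137 mg/L.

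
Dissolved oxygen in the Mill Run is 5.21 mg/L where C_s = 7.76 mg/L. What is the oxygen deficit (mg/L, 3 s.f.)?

D ≈ 2.55 mg/L

D = C_s − C = 7.76 − 5.21 = 2.55 mg/L.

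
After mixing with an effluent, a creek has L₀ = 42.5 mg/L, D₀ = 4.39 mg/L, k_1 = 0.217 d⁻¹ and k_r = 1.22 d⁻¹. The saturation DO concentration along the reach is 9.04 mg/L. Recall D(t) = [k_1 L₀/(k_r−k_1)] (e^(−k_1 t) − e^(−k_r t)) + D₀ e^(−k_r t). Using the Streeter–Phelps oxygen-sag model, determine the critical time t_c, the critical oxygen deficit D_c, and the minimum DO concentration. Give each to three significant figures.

At the critical point dD/dt = 0, so k_1 L₀ e^(−k_1 t) = k_r D. Substituting D(t) from the Streeter–Phelps equation and solving for t gives
t_c = ln[(k_r/k_1)(1 − D₀(k_r−k_1)/(k_1 L₀))] / (k_r−k_1).
Here k_r−k_1 = 1.003 d⁻¹ and 1 − D₀(k_r−k_1)/(k_1 L₀) = 1 − 4.39×1.003/(0.217×42.5) = 0.5226, so
t_c = ln(5.622 × 0.5226) / 1.003 = 1.078 / 1.003 = 1.074 d.
L(t_c) = L₀ e^(−k_1 t_c) = 42.5 × 0.7920 = 33.66 mg/L, and at the critical point k_r D_c = k_1 L, so D_c = (0.217/1.22) × 33.66 = 5.987 mg/L.
Minimum DO = C_s − D_c = 9.04 − 5.987 = 3.053 mg/L.

t_c ≈ 1.07 d; D_c ≈ 5.99 mg/L; min DO ≈ 3.05 mg/L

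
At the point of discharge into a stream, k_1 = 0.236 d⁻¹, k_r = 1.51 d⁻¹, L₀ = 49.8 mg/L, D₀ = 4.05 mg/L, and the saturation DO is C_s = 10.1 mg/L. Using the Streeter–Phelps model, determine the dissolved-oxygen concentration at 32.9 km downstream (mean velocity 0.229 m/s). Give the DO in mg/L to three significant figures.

DO ≈ 4.29 mg/L

Travel time t = x/v = 32.9 km / (0.229 m/s) = 32900 m / 0.229 m/s = 143700 s = 1.663 d.
k_1 L₀/(k_r−k_1) = 0.236×49.8/(1.51−0.236) = 11.75/1.274 = 9.225 mg/L.
e^(−k_1 t) = e^(−0.236×1.663) = 0.6754; e^(−k_r t) = e^(−1.51×1.663) = 0.08120.
D = 9.225 × (0.6754 − 0.08120) + 4.05 × 0.08120 = 5.482 + 0.3289 = 5.811 mg/L.
DO = C_s − D = 10.1 − 5.811 = 4.289 mg/L.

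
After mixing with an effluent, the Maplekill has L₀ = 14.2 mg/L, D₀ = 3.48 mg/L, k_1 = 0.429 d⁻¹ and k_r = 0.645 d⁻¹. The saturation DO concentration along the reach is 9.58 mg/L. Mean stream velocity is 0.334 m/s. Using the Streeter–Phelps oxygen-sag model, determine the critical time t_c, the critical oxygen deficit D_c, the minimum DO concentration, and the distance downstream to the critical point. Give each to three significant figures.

t_c = [1/(k_r−k_1)] ln[(k_r/k_1)(1 − D₀(k_r−k_1)/(k_1 L₀))]
= [1/(0.645−0.429)] ln[(0.645/0.429)(1 − 3.48×0.2160/(0.429×14.2))]
= (1/0.2160) ln[1.503 × 0.8766] = 4.630 × ln(1.318) = 4.630 × 0.2761 = 1.278 d.
D_c = (k_1/k_r) L₀ e^(−k_1 t_c) = (0.429/0.645) × 14.2 × e^(−0.429×1.278) = 0.6651 × 14.2 × 0.5779 = 5.458 mg/L.
Minimum DO = C_s − D_c = 9.58 − 5.458 = 4.122 mg/L.
x_c = v t_c = 0.334 m/s × 1.278 d × 86400 s/d = 36890 m ≈ 36.9 km.

t_c ≈ 1.28 d; D_c ≈ 5.46 mg/L; min DO ≈ 4.12 mg/L; x_c ≈ 36.9 km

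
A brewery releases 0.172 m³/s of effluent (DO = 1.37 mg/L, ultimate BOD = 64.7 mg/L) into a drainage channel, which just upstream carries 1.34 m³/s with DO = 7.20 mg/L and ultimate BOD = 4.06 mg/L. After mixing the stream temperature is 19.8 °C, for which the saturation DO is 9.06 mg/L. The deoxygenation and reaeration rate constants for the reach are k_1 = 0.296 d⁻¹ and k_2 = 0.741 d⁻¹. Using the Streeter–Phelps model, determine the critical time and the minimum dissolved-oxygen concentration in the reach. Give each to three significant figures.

t_c ≈ 1.11 d; minimum DO ≈ 5.91 mg/L

Mixed DO = (1.34×7.20 + 0.172×1.37)/(1.34+0.172) = 9.884/1.512 = 6.537 mg/L.
Mixed L₀ = (1.34×4.06 + 0.172×64.7)/(1.512) = 16.57/1.512 = 10.96 mg/L.
Initial deficit D₀ = C_s − DO₀ = 9.06 − 6.537 = 2.523 mg/L.
t_c = (1/0.4450) ln[(0.741/0.296)(1 − 2.523×0.4450/(0.296×10.96))] = 2.247 × ln(1.637) = 1.107 d.
D_c = (0.296/0.741) × 10.96 × e^(−0.296×1.107) = 0.3995 × 10.96 × 0.7205 = 3.154 mg/L.
Minimum DO = 9.06 − 3.154 = 5.906 mg/L.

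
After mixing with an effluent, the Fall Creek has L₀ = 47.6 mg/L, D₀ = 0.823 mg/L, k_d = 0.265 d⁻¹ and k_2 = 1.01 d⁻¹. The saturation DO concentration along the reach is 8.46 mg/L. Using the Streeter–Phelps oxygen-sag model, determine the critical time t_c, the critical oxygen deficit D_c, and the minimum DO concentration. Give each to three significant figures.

With k_2/k_d = 3.811 and 1 − D₀(k_2−k_d)/(k_d L₀) = 0.9514,
t_c = ln(3.811 × 0.9514) / (1.01 − 0.265) = ln(3.626) / 0.7450 = 1.288/0.7450 = 1.729 d.
L(t_c) = L₀ e^(−k_d t_c) = 47.6 × 0.6324 = 30.10 mg/L, and at the critical point k_2 D_c = k_d L, so D_c = (0.265/1.01) × 30.10 = 7.898 mg/L.
Minimum DO = C_s − D_c = 8.46 − 7.898 = 0.5616 mg/L.

t_c ≈ 1.73 d; D_c ≈ 7.90 mg/L; min DO ≈ 0.562 mg/L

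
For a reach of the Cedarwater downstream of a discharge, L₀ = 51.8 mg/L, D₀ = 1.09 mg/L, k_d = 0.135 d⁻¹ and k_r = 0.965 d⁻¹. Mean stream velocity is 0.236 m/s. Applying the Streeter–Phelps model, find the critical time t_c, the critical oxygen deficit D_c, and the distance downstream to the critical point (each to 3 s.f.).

With k_r/k_d = 7.148 and 1 − D₀(k_r−k_d)/(k_d L₀) = 0.8706,
t_c = ln(7.148 × 0.8706) / (0.965 − 0.135) = ln(6.223) / 0.8300 = 1.828/0.8300 = 2.203 d.
D_c = (k_d/k_r) L₀ e^(−k_d t_c) = (0.135/0.965) × 51.8 × e^(−0.135×2.203) = 0.1399 × 51.8 × 0.7428 = 5.383 mg/L.
x_c = v t_c = 0.236 m/s × 2.203 d × 86400 s/d = 44920 m ≈ 44.9 km.

t_c ≈ 2.20 d; D_c ≈ 5.38 mg/L; x_c ≈ 44.9 km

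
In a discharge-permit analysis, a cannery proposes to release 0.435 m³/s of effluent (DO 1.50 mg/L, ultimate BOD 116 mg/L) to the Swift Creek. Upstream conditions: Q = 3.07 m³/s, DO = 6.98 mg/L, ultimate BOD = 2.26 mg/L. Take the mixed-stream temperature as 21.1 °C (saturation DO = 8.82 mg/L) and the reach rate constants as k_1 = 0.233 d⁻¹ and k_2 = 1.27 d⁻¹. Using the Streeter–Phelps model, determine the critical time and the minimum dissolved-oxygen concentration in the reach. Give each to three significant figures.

t_c ≈ 0.522 d; minimum DO ≈ 6.16 mg/L

Mixed DO = (3.07×6.98 + 0.435×1.50)/(3.07+0.435) = 22.08/3.505 = 6.300 mg/L.
Mixed L₀ = (3.07×2.26 + 0.435×116)/(3.505) = 57.40/3.505 = 16.38 mg/L.
Initial deficit D₀ = C_s − DO₀ = 8.82 − 6.300 = 2.520 mg/L.
t_c = (1/1.037) ln[(1.27/0.233)(1 − 2.520×1.037/(0.233×16.38))] = 0.9643 × ln(1.717) = 0.5215 d.
D_c = (0.233/1.27) × 16.38 × e^(−0.233×0.5215) = 0.1835 × 16.38 × 0.8856 = 2.661 mg/L.
Minimum DO = 8.82 − 2.661 = 6.159 mg/L.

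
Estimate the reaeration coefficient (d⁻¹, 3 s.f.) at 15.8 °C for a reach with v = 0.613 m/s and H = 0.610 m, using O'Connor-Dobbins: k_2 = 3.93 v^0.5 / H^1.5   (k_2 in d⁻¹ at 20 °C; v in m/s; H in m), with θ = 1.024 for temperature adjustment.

k_2 ≈ 5.85 d⁻¹

k_2(20) = 3.93 × 0.613^0.5 / 0.610^1.5 = 3.93 × 0.7829 / 0.4764 = 6.458 d⁻¹.
k_2(15.8) = 6.458 × 1.024^(15.8−20) = 6.458 × 0.9052 = 5.846 d⁻¹.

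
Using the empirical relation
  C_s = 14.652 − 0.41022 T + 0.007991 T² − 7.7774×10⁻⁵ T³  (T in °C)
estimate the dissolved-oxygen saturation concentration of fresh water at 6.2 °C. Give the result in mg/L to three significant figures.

C_s ≈ 12.4 mg/L

C_s = 14.652 − 0.41022×6.2 + 0.007991×6.2² − 7.7774×10⁻⁵×6.2³ = 12.40 mg/L.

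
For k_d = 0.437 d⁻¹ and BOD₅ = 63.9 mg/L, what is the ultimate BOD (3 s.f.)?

L₀ ≈ 72.0 mg/L

BOD₅ = L₀(1 − e^(−5k_d)) ⇒ L₀ = BOD₅ / (1 − e^(−5×0.437))
= 63.9 / (1 − 0.1125) = 63.9 / 0.8875 = 72.00 mg/L.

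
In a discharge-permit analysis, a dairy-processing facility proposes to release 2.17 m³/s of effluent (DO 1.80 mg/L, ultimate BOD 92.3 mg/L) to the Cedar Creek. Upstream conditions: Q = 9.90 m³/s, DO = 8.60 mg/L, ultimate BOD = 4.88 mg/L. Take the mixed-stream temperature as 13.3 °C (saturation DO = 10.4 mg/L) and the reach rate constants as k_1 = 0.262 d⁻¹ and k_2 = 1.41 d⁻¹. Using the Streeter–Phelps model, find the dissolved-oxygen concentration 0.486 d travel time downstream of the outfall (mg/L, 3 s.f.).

DO ≈ 7.11 mg/L

Mixed DO = (9.90×8.60 + 2.17×1.80)/(9.90+2.17) = 89.05/12.07 = 7.377 mg/L.
Mixed L₀ = (9.90×4.88 + 2.17×92.3)/(12.07) = 248.6/12.07 = 20.60 mg/L.
Initial deficit D₀ = C_s − DO₀ = 10.4 − 7.377 = 3.023 mg/L.
D(0.486) = [0.262×20.60/(1.41−0.262)](e^(−0.262×0.486) − e^(−1.41×0.486)) + 3.023 e^(−1.41×0.486)
= 4.701 × (0.8804 − 0.5040) + 3.023 × 0.5040 = 3.293 mg/L.
DO = 10.4 − 3.293 = 7.107 mg/L.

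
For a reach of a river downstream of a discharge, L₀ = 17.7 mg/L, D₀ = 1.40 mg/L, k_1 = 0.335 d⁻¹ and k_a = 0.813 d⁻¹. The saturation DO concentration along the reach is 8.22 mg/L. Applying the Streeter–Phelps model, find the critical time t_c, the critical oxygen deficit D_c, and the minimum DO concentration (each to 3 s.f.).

t_c = [1/(k_a−k_1)] ln[(k_a/k_1)(1 − D₀(k_a−k_1)/(k_1 L₀))]
= [1/(0.813−0.335)] ln[(0.813/0.335)(1 − 1.40×0.4780/(0.335×17.7))]
= (1/0.4780) ln[2.427 × 0.8871] = 2.092 × ln(2.153) = 2.092 × 0.7668 = 1.604 d.
L(t_c) = L₀ e^(−k_1 t_c) = 17.7 × 0.5842 = 10.34 mg/L, and at the critical point k_a D_c = k_1 L, so D_c = (0.335/0.813) × 10.34 = 4.261 mg/L.
Minimum DO = C_s − D_c = 8.22 − 4.261 = 3.959 mg/L.

t_c ≈ 1.60 d; D_c ≈ 4.26 mg/L; min DO ≈ 3.96 mg/L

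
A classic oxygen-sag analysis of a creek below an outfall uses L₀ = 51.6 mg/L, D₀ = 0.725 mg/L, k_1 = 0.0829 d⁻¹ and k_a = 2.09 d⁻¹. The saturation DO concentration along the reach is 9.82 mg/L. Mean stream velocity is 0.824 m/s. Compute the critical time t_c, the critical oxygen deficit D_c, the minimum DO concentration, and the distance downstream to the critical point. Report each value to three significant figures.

At the critical point dD/dt = 0, so k_1 L₀ e^(−k_1 t) = k_a D. Substituting D(t) from the Streeter–Phelps equation and solving for t gives
t_c = ln[(k_a/k_1)(1 − D₀(k_a−k_1)/(k_1 L₀))] / (k_a−k_1).
Here k_a−k_1 = 2.007 d⁻¹ and 1 − D₀(k_a−k_1)/(k_1 L₀) = 1 − 0.725×2.007/(0.0829×51.6) = 0.6598, so
t_c = ln(25.21 × 0.6598) / 2.007 = 2.812 / 2.007 = 1.401 d.
D_c = (k_1/k_a) L₀ e^(−k_1 t_c) = (0.0829/2.09) × 51.6 × e^(−0.0829×1.401) = 0.03967 × 51.6 × 0.8904 = 1.822 mg/L.
Minimum DO = C_s − D_c = 9.82 − 1.822 = 7.998 mg/L.
x_c = v t_c = 0.824 m/s × 1.401 d × 86400 s/d = 99730 m ≈ 99.7 km.

t_c ≈ 1.40 d; D_c ≈ 1.82 mg/L; min DO ≈ 8.00 mg/L; x_c ≈ 99.7 km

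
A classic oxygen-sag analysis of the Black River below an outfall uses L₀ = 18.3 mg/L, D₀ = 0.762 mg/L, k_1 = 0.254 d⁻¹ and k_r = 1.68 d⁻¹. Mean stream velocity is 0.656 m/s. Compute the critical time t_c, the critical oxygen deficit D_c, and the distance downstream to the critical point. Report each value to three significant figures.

With k_r/k_1 = 6.614 and 1 − D₀(k_r−k_1)/(k_1 L₀) = 0.7662,
t_c = ln(6.614 × 0.7662) / (1.68 − 0.254) = ln(5.068) / 1.426 = 1.623/1.426 = 1.138 d.
L(t_c) = L₀ e^(−k_1 t_c) = 18.3 × 0.7490 = 13.71 mg/L, and at the critical point k_r D_c = k_1 L, so D_c = (0.254/1.68) × 13.71 = 2.072 mg/L.
x_c = v t_c = 0.656 m/s × 1.138 d × 86400 s/d = 64510 m ≈ 64.5 km.

t_c ≈ 1.14 d; D_c ≈ 2.07 mg/L; x_c ≈ 64.5 km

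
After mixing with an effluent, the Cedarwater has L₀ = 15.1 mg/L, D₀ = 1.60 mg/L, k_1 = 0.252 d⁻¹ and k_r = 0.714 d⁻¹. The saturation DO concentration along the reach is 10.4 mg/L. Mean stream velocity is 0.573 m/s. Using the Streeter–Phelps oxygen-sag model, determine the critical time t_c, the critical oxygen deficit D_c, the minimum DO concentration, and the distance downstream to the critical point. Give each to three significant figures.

At the critical point dD/dt = 0, so k_1 L₀ e^(−k_1 t) = k_r D. Substituting D(t) from the Streeter–Phelps equation and solving for t gives
t_c = ln[(k_r/k_1)(1 − D₀(k_r−k_1)/(k_1 L₀))] / (k_r−k_1).
Here k_r−k_1 = 0.4620 d⁻¹ and 1 − D₀(k_r−k_1)/(k_1 L₀) = 1 − 1.60×0.4620/(0.252×15.1) = 0.8057, so
t_c = ln(2.833 × 0.8057) / 0.4620 = 0.8255 / 0.4620 = 1.787 d.
L(t_c) = L₀ e^(−k_1 t_c) = 15.1 × 0.6375 = 9.626 mg/L, and at the critical point k_r D_c = k_1 L, so D_c = (0.252/0.714) × 9.626 = 3.397 mg/L.
Minimum DO = C_s − D_c = 10.4 − 3.397 = 7.003 mg/L.
x_c = v t_c = 0.573 m/s × 1.787 d × 86400 s/d = 88450 m ≈ 88.5 km.

t_c ≈ 1.79 d; D_c ≈ 3.40 mg/L; min DO ≈ 7.00 mg/L; x_c ≈ 88.5 km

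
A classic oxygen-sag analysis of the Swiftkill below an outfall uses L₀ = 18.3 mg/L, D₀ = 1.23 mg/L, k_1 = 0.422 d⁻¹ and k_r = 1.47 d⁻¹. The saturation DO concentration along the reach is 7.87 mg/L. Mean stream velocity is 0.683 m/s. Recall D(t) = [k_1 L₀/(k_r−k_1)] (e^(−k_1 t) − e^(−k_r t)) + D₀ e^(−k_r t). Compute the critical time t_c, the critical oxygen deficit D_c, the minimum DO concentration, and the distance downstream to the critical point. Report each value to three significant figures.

With k_r/k_1 = 3.483 and 1 − D₀(k_r−k_1)/(k_1 L₀) = 0.8331,
t_c = ln(3.483 × 0.8331) / (1.47 − 0.422) = ln(2.902) / 1.048 = 1.065/1.048 = 1.017 d.
D_c = (k_1/k_r) L₀ e^(−k_1 t_c) = (0.422/1.47) × 18.3 × e^(−0.422×1.017) = 0.2871 × 18.3 × 0.6512 = 3.421 mg/L.
Minimum DO = C_s − D_c = 7.87 − 3.421 = 4.449 mg/L.
x_c = v t_c = 0.683 m/s × 1.017 d × 86400 s/d = 59990 m ≈ 60.0 km.

t_c ≈ 1.02 d; D_c ≈ 3.42 mg/L; min DO ≈ 4.45 mg/L; x_c ≈ 60.0 km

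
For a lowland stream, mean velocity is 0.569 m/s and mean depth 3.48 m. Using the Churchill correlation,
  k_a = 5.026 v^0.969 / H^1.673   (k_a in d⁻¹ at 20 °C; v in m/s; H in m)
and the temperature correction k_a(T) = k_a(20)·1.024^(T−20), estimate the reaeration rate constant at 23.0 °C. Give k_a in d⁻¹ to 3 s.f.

k_a(20) = 5.026 × 0.569^0.969 / 3.48^1.673 = 5.026 × 0.5790 / 8.055 = 0.3613 d⁻¹.
k_a(23.0) = 0.3613 × 1.024^(23.0−20) = 0.3613 × 1.074 = 0.3879 d⁻¹.

k_a ≈ 0.388 d⁻¹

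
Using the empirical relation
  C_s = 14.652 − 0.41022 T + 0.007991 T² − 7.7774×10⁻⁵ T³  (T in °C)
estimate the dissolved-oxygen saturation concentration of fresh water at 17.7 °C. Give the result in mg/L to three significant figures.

C_s ≈ 9.46 mg/L

C_s = 14.652 − 0.41022×17.7 + 0.007991×17.7² − 7.7774×10⁻⁵×17.7³ = 9.463 mg/L.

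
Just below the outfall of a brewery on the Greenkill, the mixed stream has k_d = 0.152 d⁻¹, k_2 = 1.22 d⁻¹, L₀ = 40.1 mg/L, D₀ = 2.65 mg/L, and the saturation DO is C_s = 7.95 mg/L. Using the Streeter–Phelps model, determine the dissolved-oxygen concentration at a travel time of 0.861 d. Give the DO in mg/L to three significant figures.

DO ≈ 4.01 mg/L

k_d L₀/(k_2−k_d) = 0.152×40.1/(1.22−0.152) = 6.095/1.068 = 5.707 mg/L.
e^(−k_d t) = e^(−0.152×0.8610) = 0.8773; e^(−k_2 t) = e^(−1.22×0.8610) = 0.3498.
D = 5.707 × (0.8773 − 0.3498) + 2.65 × 0.3498 = 3.011 + 0.9269 = 3.938 mg/L.
DO = C_s − D = 7.95 − 3.938 = 4.012 mg/L.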